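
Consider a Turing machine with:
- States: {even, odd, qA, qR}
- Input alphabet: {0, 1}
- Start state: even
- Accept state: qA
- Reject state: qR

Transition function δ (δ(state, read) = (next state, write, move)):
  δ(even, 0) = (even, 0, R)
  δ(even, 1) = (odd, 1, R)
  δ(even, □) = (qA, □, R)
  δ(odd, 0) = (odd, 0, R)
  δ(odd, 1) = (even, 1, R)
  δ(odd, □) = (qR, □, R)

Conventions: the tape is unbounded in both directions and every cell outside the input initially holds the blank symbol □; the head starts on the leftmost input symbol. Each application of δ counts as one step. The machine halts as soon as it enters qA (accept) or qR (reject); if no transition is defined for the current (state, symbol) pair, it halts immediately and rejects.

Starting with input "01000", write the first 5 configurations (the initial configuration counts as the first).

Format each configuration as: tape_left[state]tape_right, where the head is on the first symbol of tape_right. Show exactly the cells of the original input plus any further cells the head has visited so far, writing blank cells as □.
Step 0: [even]01000 (head at position 0)
Step 1: δ(even, 0) = (even, 0, R)  ⊢  0[even]1000 (head at position 1)
Step 2: δ(even, 1) = (odd, 1, R)  ⊢  01[odd]000 (head at position 2)
Step 3: δ(odd, 0) = (odd, 0, R)  ⊢  010[odd]00 (head at position 3)
Step 4: δ(odd, 0) = (odd, 0, R)  ⊢  0100[odd]0 (head at position 4)

Final answer: [even]01000 ⊢ 0[even]1000 ⊢ 01[odd]000 ⊢ 010[odd]00 ⊢ 0100[odd]0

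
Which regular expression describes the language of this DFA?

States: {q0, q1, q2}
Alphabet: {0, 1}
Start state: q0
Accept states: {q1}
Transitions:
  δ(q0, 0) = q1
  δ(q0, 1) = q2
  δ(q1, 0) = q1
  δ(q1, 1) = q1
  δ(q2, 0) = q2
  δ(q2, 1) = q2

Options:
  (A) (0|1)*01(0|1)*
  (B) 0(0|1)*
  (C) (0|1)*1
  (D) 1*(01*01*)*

Testing sample strings against the DFA:
  '000' -> accepted
  '100' -> rejected
  '1010' -> rejected
  '00111' -> accepted
Checking each option for a counterexample:
  (A) (0|1)*01(0|1)*: '0' is accepted by the DFA but does not match the regex → eliminated
  (B) 0(0|1)*: agrees with the DFA on all strings of length ≤ 4
  (C) (0|1)*1: '0' is accepted by the DFA but does not match the regex → eliminated
  (D) 1*(01*01*)*: ε is rejected by the DFA but matches the regex → eliminated
Only (B) 0(0|1)* is consistent with the DFA.

Final answer: (B) 0(0|1)*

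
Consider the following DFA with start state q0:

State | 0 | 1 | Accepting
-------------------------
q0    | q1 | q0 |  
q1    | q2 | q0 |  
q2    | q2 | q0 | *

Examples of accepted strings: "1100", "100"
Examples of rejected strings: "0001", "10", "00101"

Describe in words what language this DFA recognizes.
binary strings ending with '00'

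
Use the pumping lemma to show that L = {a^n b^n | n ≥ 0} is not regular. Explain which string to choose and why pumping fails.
Language: L = {a^n b^n | n ≥ 0} (equal numbers of a's followed by b's)
Step 1: Assume for contradiction that L is regular, with pumping length p.
Step 2: Choose s = a^p b^p. Then s ∈ L (it has p a's followed by p b's) and |s| ≥ p.
Step 3: Consider any decomposition s = xyz with |xy| ≤ p and |y| > 0. Since |xy| ≤ p and the first p symbols of s are all a's, y = a^k for some k with 1 ≤ k ≤ p.
Step 4: Pumping up (i = 2): xy²z = a^(p+k) b^p, which has more a's than b's, so xy²z ∉ L.
This contradicts the pumping lemma, so L is not regular.

Final answer: Choose s = a^p b^p. Since |xy| ≤ p, y = a^k with k ≥ 1. Then xy²z = a^(p+k) b^p ∉ L.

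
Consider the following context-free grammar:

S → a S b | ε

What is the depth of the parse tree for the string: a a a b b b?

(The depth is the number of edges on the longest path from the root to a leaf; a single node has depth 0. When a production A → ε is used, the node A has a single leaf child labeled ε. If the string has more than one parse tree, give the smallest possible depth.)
The only parse tree applies S → a S b 3 times (once per matching a…b pair) and then S → ε.
The S nodes sit at depths 0, 1, …, 3; the innermost S (depth 3) has the single child ε at depth 4.
The terminal leaves a, b are at depths 1..3, so the longest root-to-leaf path is S → S → … → S → ε with 4 edges.
Depth = 4.

Final answer: 4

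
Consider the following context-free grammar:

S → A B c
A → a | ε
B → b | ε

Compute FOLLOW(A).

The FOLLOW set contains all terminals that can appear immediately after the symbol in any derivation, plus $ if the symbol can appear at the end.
A occurs in S → A B c followed by B c. Add FIRST(B) minus ε = {b}; B is nullable (B → ε), so what follows B can also follow A: the terminal c. FOLLOW(A) = {b, c}.

Final answer: {b, c}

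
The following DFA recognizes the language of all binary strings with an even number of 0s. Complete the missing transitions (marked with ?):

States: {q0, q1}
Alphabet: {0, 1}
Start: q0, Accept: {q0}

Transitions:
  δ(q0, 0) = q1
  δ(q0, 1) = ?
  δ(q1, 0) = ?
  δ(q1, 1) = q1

What each state remembers (consistent with the given transitions and accept states):
  q0: an even number of 0s has been read so far
  q1: an odd number of 0s has been read so far
Filling in the missing entries:
  δ(q0, 1): in q0 (an even number of 0s has been read so far), after reading 1 we have: an even number of 0s has been read so far → q0
  δ(q1, 0): in q1 (an odd number of 0s has been read so far), after reading 0 we have: an even number of 0s has been read so far → q0

Final answer: δ(q0, 1) = q0; δ(q1, 0) = q0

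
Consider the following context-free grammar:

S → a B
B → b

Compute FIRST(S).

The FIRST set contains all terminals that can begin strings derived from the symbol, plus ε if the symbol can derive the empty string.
S has the single production S → a B, whose right-hand side begins with the terminal a. So FIRST(S) = {a}.

Final answer: {a}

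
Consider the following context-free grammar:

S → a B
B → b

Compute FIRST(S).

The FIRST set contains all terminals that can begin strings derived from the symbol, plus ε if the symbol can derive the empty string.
S has the single production S → a B, whose right-hand side begins with the terminal a. So FIRST(S) = {a}.

Final answer: {a}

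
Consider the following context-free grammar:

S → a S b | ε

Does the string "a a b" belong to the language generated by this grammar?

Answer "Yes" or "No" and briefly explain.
Every derivation applies S → a S b some number n of times and then S → ε, producing a^n b^n with equally many a's and b's. The string a a b has two a's but only one b, so it cannot be derived.

Final answer: No - no valid derivation exists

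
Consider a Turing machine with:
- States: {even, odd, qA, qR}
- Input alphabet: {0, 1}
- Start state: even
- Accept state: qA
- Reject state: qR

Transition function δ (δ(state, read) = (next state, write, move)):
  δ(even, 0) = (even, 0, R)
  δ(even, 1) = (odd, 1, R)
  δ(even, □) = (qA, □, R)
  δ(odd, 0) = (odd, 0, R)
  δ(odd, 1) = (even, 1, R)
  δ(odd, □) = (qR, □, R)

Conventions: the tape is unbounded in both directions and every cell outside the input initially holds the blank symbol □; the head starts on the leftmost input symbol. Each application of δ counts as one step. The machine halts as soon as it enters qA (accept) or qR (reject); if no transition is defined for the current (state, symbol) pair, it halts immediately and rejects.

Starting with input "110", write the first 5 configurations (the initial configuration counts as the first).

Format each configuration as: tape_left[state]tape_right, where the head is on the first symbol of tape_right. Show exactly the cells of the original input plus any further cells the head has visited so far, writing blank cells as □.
Step 0: [even]110 (head at position 0)
Step 1: δ(even, 1) = (odd, 1, R)  ⊢  1[odd]10 (head at position 1)
Step 2: δ(odd, 1) = (even, 1, R)  ⊢  11[even]0 (head at position 2)
Step 3: δ(even, 0) = (even, 0, R)  ⊢  110[even]□ (head at position 3)
Step 4: δ(even, □) = (qA, □, R)  ⊢  110□[qA]□ (head at position 4)

Final answer: [even]110 ⊢ 1[odd]10 ⊢ 11[even]0 ⊢ 110[even]□ ⊢ 110□[qA]□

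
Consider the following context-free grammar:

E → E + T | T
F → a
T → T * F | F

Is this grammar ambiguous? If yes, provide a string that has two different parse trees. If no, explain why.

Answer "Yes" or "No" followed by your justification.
This is the standard stratified expression grammar: '+' is introduced only by the left-recursive rule E → E + T and '*' only by the left-recursive rule T → T * F, with F → a. For any string, the last '+' must be the one produced at the root E (everything after it is a T containing no '+'), and likewise within each T the last '*' is produced at its root. This fixes the parse tree uniquely (left-associative, '*' binding tighter than '+'), so every string has exactly one parse tree.

Final answer: No - the grammar is unambiguous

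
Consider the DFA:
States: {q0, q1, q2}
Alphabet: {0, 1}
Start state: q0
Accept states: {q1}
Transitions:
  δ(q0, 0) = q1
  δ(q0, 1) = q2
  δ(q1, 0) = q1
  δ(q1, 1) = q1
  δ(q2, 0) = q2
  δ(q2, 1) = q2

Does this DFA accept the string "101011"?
Processing string "101011":
  q0 --1--> q2
  q2 --0--> q2
  q2 --1--> q2
  q2 --0--> q2
  q2 --1--> q2
  q2 --1--> q2
Final state: q2
Accept states: {q1}
q2 is not an accept state, so the string is rejected.

Final answer: No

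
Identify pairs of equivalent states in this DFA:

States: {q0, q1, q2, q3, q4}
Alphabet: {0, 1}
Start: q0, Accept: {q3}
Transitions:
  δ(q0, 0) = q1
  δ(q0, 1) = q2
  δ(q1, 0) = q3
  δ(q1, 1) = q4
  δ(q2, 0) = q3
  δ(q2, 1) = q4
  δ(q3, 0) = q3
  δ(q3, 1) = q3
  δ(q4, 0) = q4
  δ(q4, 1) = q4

Using the table-filling algorithm:
Round 0 – mark pairs where exactly one state is accepting: (q0,q3), (q1,q3), (q2,q3), (q3,q4)
Round 1 – newly marked: (q0,q1) [on 0: q1 vs q3, already marked]; (q0,q2) [on 0: q1 vs q3, already marked]; (q1,q4) [on 0: q3 vs q4, already marked]; (q2,q4) [on 0: q3 vs q4, already marked]
Round 2 – newly marked: (q0,q4) [on 0: q1 vs q4, already marked]
No further pairs can be marked.
(q1, q2) unmarked: δ(q1,0)=q3, δ(q2,0)=q3; δ(q1,1)=q4, δ(q2,1)=q4 → equivalent
Equivalent pairs: (q1, q2)

Final answer: Equivalent pairs: (q1, q2)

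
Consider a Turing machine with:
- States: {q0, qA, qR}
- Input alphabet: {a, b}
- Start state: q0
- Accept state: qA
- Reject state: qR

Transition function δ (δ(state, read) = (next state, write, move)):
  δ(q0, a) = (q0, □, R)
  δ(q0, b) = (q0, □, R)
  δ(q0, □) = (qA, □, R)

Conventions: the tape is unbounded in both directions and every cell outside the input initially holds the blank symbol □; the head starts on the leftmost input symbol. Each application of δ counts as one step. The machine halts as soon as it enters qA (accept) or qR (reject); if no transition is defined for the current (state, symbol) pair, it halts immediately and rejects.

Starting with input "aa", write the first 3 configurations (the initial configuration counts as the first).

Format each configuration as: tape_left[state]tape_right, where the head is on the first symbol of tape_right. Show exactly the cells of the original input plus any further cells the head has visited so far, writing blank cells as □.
Step 0: [q0]aa (head at position 0)
Step 1: δ(q0, a) = (q0, □, R)  ⊢  □[q0]a (head at position 1)
Step 2: δ(q0, a) = (q0, □, R)  ⊢  □□[q0]□ (head at position 2)

Final answer: [q0]aa ⊢ □[q0]a ⊢ □□[q0]□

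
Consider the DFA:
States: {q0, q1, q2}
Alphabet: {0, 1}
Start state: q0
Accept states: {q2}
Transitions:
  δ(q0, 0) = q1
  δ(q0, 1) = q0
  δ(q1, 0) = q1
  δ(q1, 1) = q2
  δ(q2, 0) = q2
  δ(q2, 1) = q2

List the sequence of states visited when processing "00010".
Starting at q0
Read '0': q0 -> q1
Read '0': q1 -> q1
Read '0': q1 -> q1
Read '1': q1 -> q2
Read '0': q2 -> q2

Final answer: q0 -> q1 -> q1 -> q1 -> q2 -> q2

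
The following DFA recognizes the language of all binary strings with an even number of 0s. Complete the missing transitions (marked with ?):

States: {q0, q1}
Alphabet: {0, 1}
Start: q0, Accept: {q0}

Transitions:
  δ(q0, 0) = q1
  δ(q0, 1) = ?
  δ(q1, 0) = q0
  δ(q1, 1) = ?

What each state remembers (consistent with the given transitions and accept states):
  q0: an even number of 0s has been read so far
  q1: an odd number of 0s has been read so far
Filling in the missing entries:
  δ(q0, 1): in q0 (an even number of 0s has been read so far), after reading 1 we have: an even number of 0s has been read so far → q0
  δ(q1, 1): in q1 (an odd number of 0s has been read so far), after reading 1 we have: an odd number of 0s has been read so far → q1

Final answer: δ(q0, 1) = q0; δ(q1, 1) = q1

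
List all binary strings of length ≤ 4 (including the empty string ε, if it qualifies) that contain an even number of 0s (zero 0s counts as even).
Checking every binary string of length 0 to 4:
  Length 0: accepted: ε | rejected: (none)
  Length 1: accepted: 1 | rejected: 0
  Length 2: accepted: 00, 11 | rejected: 01, 10
  Length 3: accepted: 001, 010, 100, 111 | rejected: 000, 011, 101, 110
  Length 4: accepted: 0000, 0011, 0101, 0110, 1001, 1010, 1100, 1111 | rejected: 0001, 0010, 0100, 0111, 1000, 1011, 1101, 1110
Total: 16 string(s).

Final answer: ε, 1, 00, 11, 001, 010, 100, 111, 0000, 0011, 0101, 0110, 1001, 1010, 1100, 1111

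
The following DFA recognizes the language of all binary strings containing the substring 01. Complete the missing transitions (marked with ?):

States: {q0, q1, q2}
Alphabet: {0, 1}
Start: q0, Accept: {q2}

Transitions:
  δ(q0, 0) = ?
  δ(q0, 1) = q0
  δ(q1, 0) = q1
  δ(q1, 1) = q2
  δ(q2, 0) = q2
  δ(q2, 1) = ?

What each state remembers (consistent with the given transitions and accept states):
  q0: 01 not seen yet and the last symbol was not 0
  q1: 01 not seen yet and the last symbol was 0
  q2: the substring 01 has already been seen
Filling in the missing entries:
  δ(q0, 0): in q0 (01 not seen yet and the last symbol was not 0), after reading 0 we have: 01 not seen yet and the last symbol was 0 → q1
  δ(q2, 1): in q2 (the substring 01 has already been seen), after reading 1 we have: the substring 01 has already been seen → q2

Final answer: δ(q0, 0) = q1; δ(q2, 1) = q2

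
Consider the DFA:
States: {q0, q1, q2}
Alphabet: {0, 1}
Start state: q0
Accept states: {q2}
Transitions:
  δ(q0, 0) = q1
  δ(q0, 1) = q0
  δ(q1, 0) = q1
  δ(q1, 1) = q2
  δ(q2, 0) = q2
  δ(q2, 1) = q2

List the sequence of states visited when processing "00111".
Starting at q0
Read '0': q0 -> q1
Read '0': q1 -> q1
Read '1': q1 -> q2
Read '1': q2 -> q2
Read '1': q2 -> q2

Final answer: q0 -> q1 -> q1 -> q2 -> q2 -> q2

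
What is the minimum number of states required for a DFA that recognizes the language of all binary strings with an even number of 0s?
Language: binary strings with an even number of 0s
Lower bound (Myhill–Nerode): the prefixes ε, 0 are pairwise distinguishable:
  ε vs 0: suffix ε distinguishes them (ε has zero 0s (accepted), 0 has one 0 (rejected))
So any DFA needs at least 2 states.
Upper bound: a DFA with 2 states exists (one state per class above).
Minimum states: 2

Final answer: 2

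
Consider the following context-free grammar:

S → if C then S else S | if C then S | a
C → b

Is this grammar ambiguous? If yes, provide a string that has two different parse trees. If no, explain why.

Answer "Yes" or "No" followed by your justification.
The 'dangling else' can attach to either if. Two leftmost derivations of  if b then if b then a else a:
  (1) S ⇒ if C then S else S ⇒ if b then S else S ⇒ if b then if C then S else S ⇒ if b then if b then S else S ⇒ if b then if b then a else S ⇒ if b then if b then a else a   (else belongs to the outer if)
  (2) S ⇒ if C then S ⇒ if b then S ⇒ if b then if C then S else S ⇒ if b then if b then S else S ⇒ if b then if b then a else S ⇒ if b then if b then a else a   (else belongs to the inner if)
Two distinct parse trees for the same string, so the grammar is ambiguous.

Final answer: Yes - the string 'if b then if b then a else a' has two distinct leftmost derivations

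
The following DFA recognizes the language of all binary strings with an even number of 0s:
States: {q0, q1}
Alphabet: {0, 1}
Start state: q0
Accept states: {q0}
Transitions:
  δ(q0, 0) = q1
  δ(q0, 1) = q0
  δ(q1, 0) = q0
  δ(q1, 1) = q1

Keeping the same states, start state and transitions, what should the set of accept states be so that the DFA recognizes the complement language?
The DFA is complete (every state has a transition on every symbol), so the complement
is recognized by the same DFA with accepting and non-accepting states swapped.
Original accept states: {q0}
Complement accept states = All states - Original accept states
= {q0, q1} - {q0}
= {q1}
Complement language: strings with an ODD number of 0s

Final answer: {q1}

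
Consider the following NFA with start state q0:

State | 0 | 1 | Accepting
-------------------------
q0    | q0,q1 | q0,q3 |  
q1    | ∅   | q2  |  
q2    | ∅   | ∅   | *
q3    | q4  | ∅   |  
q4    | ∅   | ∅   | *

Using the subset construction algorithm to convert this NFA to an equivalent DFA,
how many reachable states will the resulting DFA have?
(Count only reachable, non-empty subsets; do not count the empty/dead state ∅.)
Start subset: {q0}
{q0}: on 0 → {q0, q1}, on 1 → {q0, q3}
{q0, q1}: on 0 → {q0, q1}, on 1 → {q0, q2, q3}
{q0, q3}: on 0 → {q0, q1, q4}, on 1 → {q0, q3}
{q0, q2, q3}: on 0 → {q0, q1, q4}, on 1 → {q0, q3}
{q0, q1, q4}: on 0 → {q0, q1}, on 1 → {q0, q2, q3}
Reachable non-empty subsets: {q0}, {q0, q1}, {q0, q3}, {q0, q2, q3}, {q0, q1, q4} — 5 in total.

Final answer: 5 states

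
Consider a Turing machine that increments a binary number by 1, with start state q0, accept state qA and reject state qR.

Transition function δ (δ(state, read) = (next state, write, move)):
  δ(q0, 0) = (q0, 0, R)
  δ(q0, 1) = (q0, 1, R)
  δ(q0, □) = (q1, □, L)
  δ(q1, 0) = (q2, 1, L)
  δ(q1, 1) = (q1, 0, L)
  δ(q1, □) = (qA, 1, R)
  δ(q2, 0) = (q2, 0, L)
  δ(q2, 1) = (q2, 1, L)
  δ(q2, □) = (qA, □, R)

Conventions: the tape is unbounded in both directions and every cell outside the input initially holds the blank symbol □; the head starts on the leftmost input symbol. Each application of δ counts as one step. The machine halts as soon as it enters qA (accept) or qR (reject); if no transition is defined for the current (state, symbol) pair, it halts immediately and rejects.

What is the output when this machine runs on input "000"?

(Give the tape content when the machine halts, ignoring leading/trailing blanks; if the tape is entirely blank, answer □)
Step 0: [q0]000 (head at position 0)
Step 1: δ(q0, 0) = (q0, 0, R)  ⊢  0[q0]00 (head at position 1)
Step 2: δ(q0, 0) = (q0, 0, R)  ⊢  00[q0]0 (head at position 2)
Step 3: δ(q0, 0) = (q0, 0, R)  ⊢  000[q0]□ (head at position 3)
Step 4: δ(q0, □) = (q1, □, L)  ⊢  00[q1]0□ (head at position 2)
Step 5: δ(q1, 0) = (q2, 1, L)  ⊢  0[q2]01□ (head at position 1)
Step 6: δ(q2, 0) = (q2, 0, L)  ⊢  [q2]001□ (head at position 0)
Step 7: δ(q2, 0) = (q2, 0, L)  ⊢  [q2]□001□ (head at position -1)
Step 8: δ(q2, □) = (qA, □, R)  ⊢  □[qA]001□ (head at position 0)
The machine is in qA, so it halts and accepts.
Tape content when halted (ignoring surrounding blanks): 001

Final answer: Output: 001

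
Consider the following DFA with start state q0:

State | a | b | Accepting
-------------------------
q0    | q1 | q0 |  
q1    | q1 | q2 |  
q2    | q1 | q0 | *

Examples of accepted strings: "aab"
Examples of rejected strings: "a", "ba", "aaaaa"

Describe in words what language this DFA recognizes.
strings over {a,b} ending with 'ab'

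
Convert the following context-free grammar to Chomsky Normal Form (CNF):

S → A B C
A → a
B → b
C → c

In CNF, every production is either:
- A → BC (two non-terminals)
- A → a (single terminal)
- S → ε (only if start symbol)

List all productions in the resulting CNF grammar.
The grammar has no ε-productions or unit productions to eliminate.
A → a is already in CNF (single terminal) – keep it.
B → b is already in CNF (single terminal) – keep it.
C → c is already in CNF (single terminal) – keep it.
S → A B C has 3 symbols on the right: break it into binary productions S → A X0, X0 → B C.
Resulting CNF grammar (5 productions): A → a; B → b; C → c; S → A X0; X0 → B C

Final answer: A → a; B → b; C → c; S → A X0; X0 → B C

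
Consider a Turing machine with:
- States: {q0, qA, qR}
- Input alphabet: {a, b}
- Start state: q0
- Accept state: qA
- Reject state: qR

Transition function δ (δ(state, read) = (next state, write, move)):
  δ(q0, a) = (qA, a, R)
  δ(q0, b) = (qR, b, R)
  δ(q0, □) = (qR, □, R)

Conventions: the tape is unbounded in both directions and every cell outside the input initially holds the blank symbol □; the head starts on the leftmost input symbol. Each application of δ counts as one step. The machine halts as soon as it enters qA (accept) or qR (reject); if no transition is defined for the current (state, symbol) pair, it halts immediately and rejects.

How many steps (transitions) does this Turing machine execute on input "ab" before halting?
Step 0: [q0]ab (head at position 0)
Step 1: δ(q0, a) = (qA, a, R)  ⊢  a[qA]b (head at position 1)
The machine is in qA, so it halts and accepts.
Number of transitions executed: 1.

Final answer: 1 steps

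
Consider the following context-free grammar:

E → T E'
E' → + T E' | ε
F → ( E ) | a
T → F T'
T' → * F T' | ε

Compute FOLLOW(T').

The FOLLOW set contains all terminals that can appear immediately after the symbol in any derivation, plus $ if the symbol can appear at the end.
Useful FIRST sets: FIRST(E') = {+, ε}, FIRST(T') = {*, ε} (both E' and T' are nullable).
FOLLOW(E): E is the start symbol → $; E appears in F → ( E ) followed by ')' → FOLLOW(E) = {), $}.
FOLLOW(E'): E' appears at the right end of E → T E' and of E' → + T E', so FOLLOW(E') ⊇ FOLLOW(E) (the second occurrence adds nothing new). FOLLOW(E') = {), $}.
FOLLOW(T): in E → T E' and E' → + T E', T is followed by E': add FIRST(E') minus ε = {+}; since E' is nullable, also add FOLLOW(E) and FOLLOW(E') = {), $}. FOLLOW(T) = {+, ), $}.
FOLLOW(T'): T' appears at the right end of T → F T' and of T' → * F T', so FOLLOW(T') = FOLLOW(T) = {+, ), $}.

Final answer: {$, ), +}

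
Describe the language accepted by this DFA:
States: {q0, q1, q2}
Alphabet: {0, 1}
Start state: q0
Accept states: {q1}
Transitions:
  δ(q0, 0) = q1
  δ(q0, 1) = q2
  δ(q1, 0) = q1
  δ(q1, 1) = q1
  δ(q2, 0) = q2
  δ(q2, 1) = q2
Analyzing the DFA structure:
Start state: q0
Accept states: {q1}
Interpreting what each state remembers (checking against the transitions):
  q0: nothing has been read yet
  q1: the first symbol was 0
  q2: the first symbol was 1 (trap state)
  δ(q0, 0): in q0 (nothing has been read yet), after reading 0 we have: the first symbol was 0 → q1
  δ(q0, 1): in q0 (nothing has been read yet), after reading 1 we have: the first symbol was 1 (trap state) → q2
  δ(q1, 0): in q1 (the first symbol was 0), after reading 0 we have: the first symbol was 0 → q1
  δ(q1, 1): in q1 (the first symbol was 0), after reading 1 we have: the first symbol was 0 → q1
  δ(q2, 0): in q2 (the first symbol was 1 (trap state)), after reading 0 we have: the first symbol was 1 (trap state) → q2
  δ(q2, 1): in q2 (the first symbol was 1 (trap state)), after reading 1 we have: the first symbol was 1 (trap state) → q2
A string is accepted iff it ends in {q1}, i.e. the first symbol was 0.
Language: All binary strings starting with 0

Final answer: All binary strings starting with 0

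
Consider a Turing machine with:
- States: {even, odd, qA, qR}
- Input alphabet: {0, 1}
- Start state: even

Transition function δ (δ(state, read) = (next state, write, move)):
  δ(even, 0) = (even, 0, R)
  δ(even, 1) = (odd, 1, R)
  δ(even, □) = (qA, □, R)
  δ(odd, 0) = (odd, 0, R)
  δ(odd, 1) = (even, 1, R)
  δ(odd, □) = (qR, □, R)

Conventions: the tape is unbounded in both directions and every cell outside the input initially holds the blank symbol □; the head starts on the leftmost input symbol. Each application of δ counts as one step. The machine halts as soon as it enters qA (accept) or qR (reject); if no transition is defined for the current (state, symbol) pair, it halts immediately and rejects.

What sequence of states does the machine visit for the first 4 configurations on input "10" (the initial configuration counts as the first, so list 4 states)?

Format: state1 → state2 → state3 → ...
Step 0: [even]10 (head at position 0)
Step 1: δ(even, 1) = (odd, 1, R)  ⊢  1[odd]0 (head at position 1)
Step 2: δ(odd, 0) = (odd, 0, R)  ⊢  10[odd]□ (head at position 2)
Step 3: δ(odd, □) = (qR, □, R)  ⊢  10□[qR]□ (head at position 3)
Reading off the states of these 4 configurations: even → odd → odd → qR

Final answer: even → odd → odd → qR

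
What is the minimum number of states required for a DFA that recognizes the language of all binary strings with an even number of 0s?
Language: binary strings with an even number of 0s
Lower bound (Myhill–Nerode): the prefixes ε, 0 are pairwise distinguishable:
  ε vs 0: suffix ε distinguishes them (ε has zero 0s (accepted), 0 has one 0 (rejected))
So any DFA needs at least 2 states.
Upper bound: a DFA with 2 states exists (one state per class above).
Minimum states: 2

Final answer: 2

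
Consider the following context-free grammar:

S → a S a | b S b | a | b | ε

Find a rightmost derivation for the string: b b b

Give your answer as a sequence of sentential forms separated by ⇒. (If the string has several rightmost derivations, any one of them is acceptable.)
Start with S.
Step 1: the rightmost non-terminal is S; apply S → b S b:  b S b
Step 2: the rightmost non-terminal is S; apply S → b:  b b b

Final answer: S ⇒ b S b ⇒ b b b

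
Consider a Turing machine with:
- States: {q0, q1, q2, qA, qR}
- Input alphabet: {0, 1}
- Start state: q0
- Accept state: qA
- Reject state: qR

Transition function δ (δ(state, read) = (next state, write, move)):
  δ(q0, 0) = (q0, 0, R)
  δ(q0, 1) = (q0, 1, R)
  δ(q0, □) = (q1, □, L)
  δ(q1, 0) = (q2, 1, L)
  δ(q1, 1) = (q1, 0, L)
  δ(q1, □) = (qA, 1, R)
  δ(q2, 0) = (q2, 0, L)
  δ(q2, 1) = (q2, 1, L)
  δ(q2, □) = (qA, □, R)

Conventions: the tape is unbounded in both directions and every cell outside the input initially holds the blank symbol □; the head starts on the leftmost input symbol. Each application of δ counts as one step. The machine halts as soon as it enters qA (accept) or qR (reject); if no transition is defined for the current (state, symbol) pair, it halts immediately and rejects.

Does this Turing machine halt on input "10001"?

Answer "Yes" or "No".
Step 0: [q0]10001 (head at position 0)
Step 1: δ(q0, 1) = (q0, 1, R)  ⊢  1[q0]0001 (head at position 1)
Step 2: δ(q0, 0) = (q0, 0, R)  ⊢  10[q0]001 (head at position 2)
Step 3: δ(q0, 0) = (q0, 0, R)  ⊢  100[q0]01 (head at position 3)
Step 4: δ(q0, 0) = (q0, 0, R)  ⊢  1000[q0]1 (head at position 4)
Step 5: δ(q0, 1) = (q0, 1, R)  ⊢  10001[q0]□ (head at position 5)
Step 6: δ(q0, □) = (q1, □, L)  ⊢  1000[q1]1□ (head at position 4)
Step 7: δ(q1, 1) = (q1, 0, L)  ⊢  100[q1]00□ (head at position 3)
Step 8: δ(q1, 0) = (q2, 1, L)  ⊢  10[q2]010□ (head at position 2)
Step 9: δ(q2, 0) = (q2, 0, L)  ⊢  1[q2]0010□ (head at position 1)
Step 10: δ(q2, 0) = (q2, 0, L)  ⊢  [q2]10010□ (head at position 0)
Step 11: δ(q2, 1) = (q2, 1, L)  ⊢  [q2]□10010□ (head at position -1)
Step 12: δ(q2, □) = (qA, □, R)  ⊢  □[qA]10010□ (head at position 0)
The machine is in qA, so it halts and accepts.
It halts after 12 steps.

Final answer: Yes - halts after 12 steps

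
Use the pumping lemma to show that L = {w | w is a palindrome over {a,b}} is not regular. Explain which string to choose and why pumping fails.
Language: L = {w | w is a palindrome over {a,b}} (strings that read the same forwards and backwards)
Step 1: Assume for contradiction that L is regular, with pumping length p.
Step 2: Choose s = a^p b a^p. Then s ∈ L (it reads the same forwards and backwards) and |s| ≥ p.
Step 3: Consider any decomposition s = xyz with |xy| ≤ p and |y| > 0. Since |xy| ≤ p and the first p symbols of s are all a's, y = a^k for some k with 1 ≤ k ≤ p.
Step 4: Pumping up (i = 2): xy²z = a^(p+k) b a^p. Its reverse is a^p b a^(p+k) ≠ a^(p+k) b a^p (the single b is no longer in the middle), so xy²z is not a palindrome and xy²z ∉ L.
This contradicts the pumping lemma, so L is not regular.

Final answer: Choose s = a^p b a^p. Since |xy| ≤ p, y = a^k with k ≥ 1. Then xy²z = a^(p+k) b a^p is not a palindrome, so ∉ L.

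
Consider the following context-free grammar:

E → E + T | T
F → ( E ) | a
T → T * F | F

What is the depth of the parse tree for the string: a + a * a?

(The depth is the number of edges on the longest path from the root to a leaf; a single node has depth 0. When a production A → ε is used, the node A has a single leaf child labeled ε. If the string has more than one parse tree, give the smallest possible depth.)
The grammar is unambiguous; the parse tree of a + a * a is:
E → E + T at the root (depth 0).
  Left E (depth 1) → T (2) → F (3) → a (4).
  Right T (depth 1) → T * F; that T (2) → F (3) → a (4); F (2) → a (3).
The longest root-to-leaf paths have 4 edges.
Depth = 4.

Final answer: 4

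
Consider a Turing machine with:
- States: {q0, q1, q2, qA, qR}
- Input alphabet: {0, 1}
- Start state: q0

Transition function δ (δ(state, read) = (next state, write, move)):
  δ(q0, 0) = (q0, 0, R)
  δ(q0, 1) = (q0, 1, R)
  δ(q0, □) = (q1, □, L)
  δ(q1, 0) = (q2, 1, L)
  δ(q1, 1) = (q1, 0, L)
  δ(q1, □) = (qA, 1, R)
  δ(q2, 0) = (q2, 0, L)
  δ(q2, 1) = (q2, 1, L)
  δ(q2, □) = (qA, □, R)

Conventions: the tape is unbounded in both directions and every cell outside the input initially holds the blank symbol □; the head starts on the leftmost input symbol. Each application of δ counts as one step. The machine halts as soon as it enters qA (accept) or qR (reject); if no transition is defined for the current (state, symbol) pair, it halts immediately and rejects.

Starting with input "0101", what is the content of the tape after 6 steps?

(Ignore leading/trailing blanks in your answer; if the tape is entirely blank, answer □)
Step 0: [q0]0101 (head at position 0)
Step 1: δ(q0, 0) = (q0, 0, R)  ⊢  0[q0]101 (head at position 1)
Step 2: δ(q0, 1) = (q0, 1, R)  ⊢  01[q0]01 (head at position 2)
Step 3: δ(q0, 0) = (q0, 0, R)  ⊢  010[q0]1 (head at position 3)
Step 4: δ(q0, 1) = (q0, 1, R)  ⊢  0101[q0]□ (head at position 4)
Step 5: δ(q0, □) = (q1, □, L)  ⊢  010[q1]1□ (head at position 3)
Step 6: δ(q1, 1) = (q1, 0, L)  ⊢  01[q1]00□ (head at position 2)
Tape after 6 steps (ignoring surrounding blanks): 0100

Final answer: Tape: 0100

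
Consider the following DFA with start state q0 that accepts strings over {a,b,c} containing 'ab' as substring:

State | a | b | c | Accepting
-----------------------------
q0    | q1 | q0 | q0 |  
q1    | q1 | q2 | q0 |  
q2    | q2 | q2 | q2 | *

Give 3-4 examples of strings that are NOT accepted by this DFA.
Any strings that end in a non-accepting state work; for example:
"bac": q0 → q0 → q1 → q0; q0 is not accepting → rejected
"cbc": q0 → q0 → q0 → q0; q0 is not accepting → rejected
"acac": q0 → q1 → q0 → q1 → q0; q0 is not accepting → rejected
"ccca": q0 → q0 → q0 → q0 → q1; q1 is not accepting → rejected

Final answer: "bac", "cbc", "acac", "ccca"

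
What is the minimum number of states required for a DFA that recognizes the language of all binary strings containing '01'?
Language: binary strings containing '01'
Lower bound (Myhill–Nerode): the prefixes ε, 0, 01 are pairwise distinguishable:
  ε vs 01: suffix ε distinguishes them (ε is rejected, 01 is accepted)
  0 vs 01: suffix ε distinguishes them (0 is rejected, 01 is accepted)
  ε vs 0: suffix 1 distinguishes them (ε·1 = 1 is rejected, 0·1 = 01 is accepted)
So any DFA needs at least 3 states.
Upper bound: a DFA with 3 states exists (one state per class above: 'no progress', 'last symbol 0', and 'seen 01' (accepting sink)).
Minimum states: 3

Final answer: 3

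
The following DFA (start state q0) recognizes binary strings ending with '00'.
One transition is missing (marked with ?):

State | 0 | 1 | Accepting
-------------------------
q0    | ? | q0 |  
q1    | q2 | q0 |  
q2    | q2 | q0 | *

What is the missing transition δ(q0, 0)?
q1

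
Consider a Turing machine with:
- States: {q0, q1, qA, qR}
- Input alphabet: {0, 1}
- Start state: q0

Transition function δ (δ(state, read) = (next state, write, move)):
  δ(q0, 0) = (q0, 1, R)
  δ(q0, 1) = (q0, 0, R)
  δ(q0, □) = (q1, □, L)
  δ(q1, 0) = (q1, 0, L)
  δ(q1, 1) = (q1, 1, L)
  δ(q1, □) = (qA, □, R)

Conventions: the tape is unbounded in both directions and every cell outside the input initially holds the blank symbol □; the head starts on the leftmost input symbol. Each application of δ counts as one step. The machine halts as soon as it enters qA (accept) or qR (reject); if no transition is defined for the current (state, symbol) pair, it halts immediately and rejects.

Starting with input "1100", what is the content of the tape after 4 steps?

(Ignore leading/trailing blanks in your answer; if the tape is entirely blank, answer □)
Step 0: [q0]1100 (head at position 0)
Step 1: δ(q0, 1) = (q0, 0, R)  ⊢  0[q0]100 (head at position 1)
Step 2: δ(q0, 1) = (q0, 0, R)  ⊢  00[q0]00 (head at position 2)
Step 3: δ(q0, 0) = (q0, 1, R)  ⊢  001[q0]0 (head at position 3)
Step 4: δ(q0, 0) = (q0, 1, R)  ⊢  0011[q0]□ (head at position 4)
Tape after 4 steps (ignoring surrounding blanks): 0011

Final answer: Tape: 0011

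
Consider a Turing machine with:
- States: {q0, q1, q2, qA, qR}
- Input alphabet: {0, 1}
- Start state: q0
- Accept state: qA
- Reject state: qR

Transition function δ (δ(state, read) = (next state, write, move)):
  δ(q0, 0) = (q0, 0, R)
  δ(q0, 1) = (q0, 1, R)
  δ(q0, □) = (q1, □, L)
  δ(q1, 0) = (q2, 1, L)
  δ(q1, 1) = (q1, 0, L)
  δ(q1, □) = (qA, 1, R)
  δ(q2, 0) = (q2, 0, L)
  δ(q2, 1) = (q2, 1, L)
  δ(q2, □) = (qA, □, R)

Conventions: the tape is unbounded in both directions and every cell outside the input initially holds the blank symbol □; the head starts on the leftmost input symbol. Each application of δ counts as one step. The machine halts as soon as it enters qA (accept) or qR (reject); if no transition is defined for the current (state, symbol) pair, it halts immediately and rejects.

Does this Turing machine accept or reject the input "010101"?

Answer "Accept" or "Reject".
Step 0: [q0]010101 (head at position 0)
Step 1: δ(q0, 0) = (q0, 0, R)  ⊢  0[q0]10101 (head at position 1)
Step 2: δ(q0, 1) = (q0, 1, R)  ⊢  01[q0]0101 (head at position 2)
Step 3: δ(q0, 0) = (q0, 0, R)  ⊢  010[q0]101 (head at position 3)
Step 4: δ(q0, 1) = (q0, 1, R)  ⊢  0101[q0]01 (head at position 4)
Step 5: δ(q0, 0) = (q0, 0, R)  ⊢  01010[q0]1 (head at position 5)
Step 6: δ(q0, 1) = (q0, 1, R)  ⊢  010101[q0]□ (head at position 6)
Step 7: δ(q0, □) = (q1, □, L)  ⊢  01010[q1]1□ (head at position 5)
Step 8: δ(q1, 1) = (q1, 0, L)  ⊢  0101[q1]00□ (head at position 4)
Step 9: δ(q1, 0) = (q2, 1, L)  ⊢  010[q2]110□ (head at position 3)
Step 10: δ(q2, 1) = (q2, 1, L)  ⊢  01[q2]0110□ (head at position 2)
Step 11: δ(q2, 0) = (q2, 0, L)  ⊢  0[q2]10110□ (head at position 1)
Step 12: δ(q2, 1) = (q2, 1, L)  ⊢  [q2]010110□ (head at position 0)
Step 13: δ(q2, 0) = (q2, 0, L)  ⊢  [q2]□010110□ (head at position -1)
Step 14: δ(q2, □) = (qA, □, R)  ⊢  □[qA]010110□ (head at position 0)
The machine is in qA, so it halts and accepts.

Final answer: Accept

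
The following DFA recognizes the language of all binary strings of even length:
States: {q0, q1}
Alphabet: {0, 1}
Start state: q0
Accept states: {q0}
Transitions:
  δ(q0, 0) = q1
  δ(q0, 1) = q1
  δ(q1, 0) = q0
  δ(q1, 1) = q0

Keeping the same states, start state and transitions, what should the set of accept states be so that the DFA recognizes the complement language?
The DFA is complete (every state has a transition on every symbol), so the complement
is recognized by the same DFA with accepting and non-accepting states swapped.
Original accept states: {q0}
Complement accept states = All states - Original accept states
= {q0, q1} - {q0}
= {q1}
Complement language: strings of ODD length

Final answer: {q1}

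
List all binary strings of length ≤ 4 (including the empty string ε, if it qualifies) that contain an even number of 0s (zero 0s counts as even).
Checking every binary string of length 0 to 4:
  Length 0: accepted: ε | rejected: (none)
  Length 1: accepted: 1 | rejected: 0
  Length 2: accepted: 00, 11 | rejected: 01, 10
  Length 3: accepted: 001, 010, 100, 111 | rejected: 000, 011, 101, 110
  Length 4: accepted: 0000, 0011, 0101, 0110, 1001, 1010, 1100, 1111 | rejected: 0001, 0010, 0100, 0111, 1000, 1011, 1101, 1110
Total: 16 string(s).

Final answer: ε, 1, 00, 11, 001, 010, 100, 111, 0000, 0011, 0101, 0110, 1001, 1010, 1100, 1111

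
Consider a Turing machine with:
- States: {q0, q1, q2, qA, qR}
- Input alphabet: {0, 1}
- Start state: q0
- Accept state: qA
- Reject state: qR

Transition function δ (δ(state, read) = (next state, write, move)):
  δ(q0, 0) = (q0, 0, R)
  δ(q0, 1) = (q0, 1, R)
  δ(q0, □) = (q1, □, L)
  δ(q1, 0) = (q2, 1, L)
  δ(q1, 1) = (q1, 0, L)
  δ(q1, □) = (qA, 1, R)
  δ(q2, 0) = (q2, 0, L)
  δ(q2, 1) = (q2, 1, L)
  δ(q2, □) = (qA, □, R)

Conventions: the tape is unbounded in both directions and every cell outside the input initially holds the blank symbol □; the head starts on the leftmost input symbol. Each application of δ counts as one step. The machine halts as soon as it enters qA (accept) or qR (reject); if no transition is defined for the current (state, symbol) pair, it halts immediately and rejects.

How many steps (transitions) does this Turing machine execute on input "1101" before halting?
Step 0: [q0]1101 (head at position 0)
Step 1: δ(q0, 1) = (q0, 1, R)  ⊢  1[q0]101 (head at position 1)
Step 2: δ(q0, 1) = (q0, 1, R)  ⊢  11[q0]01 (head at position 2)
Step 3: δ(q0, 0) = (q0, 0, R)  ⊢  110[q0]1 (head at position 3)
Step 4: δ(q0, 1) = (q0, 1, R)  ⊢  1101[q0]□ (head at position 4)
Step 5: δ(q0, □) = (q1, □, L)  ⊢  110[q1]1□ (head at position 3)
Step 6: δ(q1, 1) = (q1, 0, L)  ⊢  11[q1]00□ (head at position 2)
Step 7: δ(q1, 0) = (q2, 1, L)  ⊢  1[q2]110□ (head at position 1)
Step 8: δ(q2, 1) = (q2, 1, L)  ⊢  [q2]1110□ (head at position 0)
Step 9: δ(q2, 1) = (q2, 1, L)  ⊢  [q2]□1110□ (head at position -1)
Step 10: δ(q2, □) = (qA, □, R)  ⊢  □[qA]1110□ (head at position 0)
The machine is in qA, so it halts and accepts.
Number of transitions executed: 10.

Final answer: 10 steps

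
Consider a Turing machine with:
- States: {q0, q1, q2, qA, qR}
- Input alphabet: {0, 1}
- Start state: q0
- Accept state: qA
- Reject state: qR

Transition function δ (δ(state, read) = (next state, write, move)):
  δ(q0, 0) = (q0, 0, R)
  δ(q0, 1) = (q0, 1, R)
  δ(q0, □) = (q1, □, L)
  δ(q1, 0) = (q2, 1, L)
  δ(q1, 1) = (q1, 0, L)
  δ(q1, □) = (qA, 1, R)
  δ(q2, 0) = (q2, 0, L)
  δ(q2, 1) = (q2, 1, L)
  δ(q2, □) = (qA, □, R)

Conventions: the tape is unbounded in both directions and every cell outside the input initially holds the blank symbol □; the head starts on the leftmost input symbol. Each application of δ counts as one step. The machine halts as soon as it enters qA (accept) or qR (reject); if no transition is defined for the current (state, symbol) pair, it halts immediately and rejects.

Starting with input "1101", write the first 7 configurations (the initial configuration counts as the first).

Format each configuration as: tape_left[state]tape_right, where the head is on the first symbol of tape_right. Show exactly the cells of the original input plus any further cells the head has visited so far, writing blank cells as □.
Step 0: [q0]1101 (head at position 0)
Step 1: δ(q0, 1) = (q0, 1, R)  ⊢  1[q0]101 (head at position 1)
Step 2: δ(q0, 1) = (q0, 1, R)  ⊢  11[q0]01 (head at position 2)
Step 3: δ(q0, 0) = (q0, 0, R)  ⊢  110[q0]1 (head at position 3)
Step 4: δ(q0, 1) = (q0, 1, R)  ⊢  1101[q0]□ (head at position 4)
Step 5: δ(q0, □) = (q1, □, L)  ⊢  110[q1]1□ (head at position 3)
Step 6: δ(q1, 1) = (q1, 0, L)  ⊢  11[q1]00□ (head at position 2)

Final answer: [q0]1101 ⊢ 1[q0]101 ⊢ 11[q0]01 ⊢ 110[q0]1 ⊢ 1101[q0]□ ⊢ 110[q1]1□ ⊢ 11[q1]00□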